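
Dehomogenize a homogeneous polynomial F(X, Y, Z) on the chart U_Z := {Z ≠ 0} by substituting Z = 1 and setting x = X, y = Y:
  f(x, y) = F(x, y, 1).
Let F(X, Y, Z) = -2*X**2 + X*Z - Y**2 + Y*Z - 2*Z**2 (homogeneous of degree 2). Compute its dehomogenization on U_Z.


f(x, y) = -2*x**2 + x - y**2 + y - 2

On U_Z we set Z = 1. Each monomial c·X^i·Y^j·Z^k in F becomes c·x^i·y^j·1^k = c·x^i·y^j.
Substituting Z = 1: F(X, Y, 1) = -2*x**2 + x - y**2 + y - 2.
Note: deg(f) ≤ deg(F) = 2; strict inequality happens when F is divisible by Z (lost terms).


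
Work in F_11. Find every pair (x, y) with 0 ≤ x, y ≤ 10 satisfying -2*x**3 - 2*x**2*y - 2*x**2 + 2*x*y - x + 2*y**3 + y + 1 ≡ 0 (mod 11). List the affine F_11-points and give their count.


Affine F_11-points: {(1, 9), (3, 5), (5, 1), (5, 9), (6, 9), (8, 8), (9, 0)}; count = 7.

For each of the 121 pairs (x, y) ∈ F_11², evaluate f(x, y) mod 11. Record the zeros.
  x = 0: [0↦1, 1↦4, 2↦8, 3↦3, 4↦1, 5↦3, 6↦10, 7↦1, 8↦10, 9↦5, 10↦9]  zeros at y ∈ ∅
  x = 1: [0↦7, 1↦10, 2↦3, 3↦9, 4↦7, 5↦9, 6↦5, 7↦7, 8↦5, 9↦0, 10↦4]  zeros at y ∈ {9}
  x = 2: [0↦8, 1↦7, 2↦7, 3↦9, 4↦3, 5↦1, 6↦4, 7↦2, 8↦7, 9↦9, 10↦9]  zeros at y ∈ ∅
  x = 3: [0↦3, 1↦5, 2↦8, 3↦2, 4↦10, 5↦0, 6↦6, 7↦7, 8↦4, 9↦9, 10↦1]  zeros at y ∈ {5}
  x = 4: [0↦2, 1↦3, 2↦5, 3↦9, 4↦5, 5↦5, 6↦10, 7↦10, 8↦6, 9↦10, 10↦1]  zeros at y ∈ ∅
  x = 5: [0↦4, 1↦0, 2↦8, 3↦7, 4↦9, 5↦4, 6↦4, 7↦10, 8↦1, 9↦0, 10↦8]  zeros at y ∈ {1, 9}
  x = 6: [0↦8, 1↦6, 2↦5, 3↦6, 4↦10, 5↦7, 6↦9, 7↦6, 8↦10, 9↦0, 10↦10]  zeros at y ∈ {9}
  x = 7: [0↦2, 1↦9, 2↦6, 3↦5, 4↦7, 5↦2, 6↦2, 7↦8, 8↦10, 9↦9, 10↦6]  zeros at y ∈ ∅
  x = 8: [0↦7, 1↦8, 2↦10, 3↦3, 4↦10, 5↦10, 6↦4, 7↦4, 8↦0, 9↦4, 10↦6]  zeros at y ∈ {8}
  x = 9: [0↦0, 1↦2, 2↦5, 3↦10, 4↦7, 5↦8, 6↦3, 7↦4, 8↦1, 9↦6, 10↦9]  zeros at y ∈ {0}
  x = 10: [0↦2, 1↦1, 2↦1, 3↦3, 4↦8, 5↦6, 6↦9, 7↦7, 8↦1, 9↦3, 10↦3]  zeros at y ∈ ∅
Collecting zeros: affine points = {(1, 9), (3, 5), (5, 1), (5, 9), (6, 9), (8, 8), (9, 0)}.
Total count |C(F_11)_aff| = 7.


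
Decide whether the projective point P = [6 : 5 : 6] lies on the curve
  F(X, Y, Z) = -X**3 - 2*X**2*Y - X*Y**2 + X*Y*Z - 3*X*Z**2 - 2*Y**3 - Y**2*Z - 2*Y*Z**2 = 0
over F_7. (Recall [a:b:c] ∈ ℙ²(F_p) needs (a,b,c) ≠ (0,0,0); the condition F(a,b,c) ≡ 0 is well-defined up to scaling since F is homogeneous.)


F(6,5,6) ≡ 6 (mod 7); P is NOT on the curve.

Evaluate F(6, 5, 6) term-by-term (mod 7).
  -X**3 ↦ -1·216·1·1 = -216
  -2*X**2*Y ↦ -2·36·5·1 = -360
  -X*Y**2 ↦ -1·6·25·1 = -150
  X*Y*Z ↦ 1·6·5·6 = 180
  -3*X*Z**2 ↦ -3·6·1·36 = -648
  -2*Y**3 ↦ -2·1·125·1 = -250
  -Y**2*Z ↦ -1·1·25·6 = -150
  -2*Y*Z**2 ↦ -2·1·5·36 = -360
Sum: F(6, 5, 6) = (-216) + (-360) + (-150) + (180) + (-648) + (-250) + (-150) + (-360) = -1954.
Reducing mod 7: -1954 ≡ 6 (mod 7).
Since F(a, b, c) ≡ 6 ≠ 0 (mod 7), P does NOT lie on the curve.


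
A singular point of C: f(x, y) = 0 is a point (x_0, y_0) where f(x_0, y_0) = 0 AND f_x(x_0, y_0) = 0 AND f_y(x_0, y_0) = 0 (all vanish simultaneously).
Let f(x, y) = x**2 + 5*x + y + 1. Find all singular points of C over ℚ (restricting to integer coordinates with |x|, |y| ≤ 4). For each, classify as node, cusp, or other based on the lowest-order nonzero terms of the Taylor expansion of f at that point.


No singular points in the scanned grid; C is smooth there.

Compute partial derivatives:
  f_x = 2*x + 5.
  f_y = 1.
f_y = 1 is a nonzero constant, so f_y never vanishes: no point (x, y) can satisfy f = f_x = f_y = 0. In particular no (x, y) ∈ {−4, ..., 4}² is singular; the curve is smooth.


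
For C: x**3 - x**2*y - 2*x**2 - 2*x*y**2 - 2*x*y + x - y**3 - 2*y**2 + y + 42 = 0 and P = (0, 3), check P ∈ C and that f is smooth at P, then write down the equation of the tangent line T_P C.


Tangent line at P: -23*x - 38*y + 114 = 0.

Step 1: f(0, 3) = 0, so P lies on C.
Step 2: partial derivatives
  f_x(x, y) = 3*x**2 - 2*x*y - 4*x - 2*y**2 - 2*y + 1, f_y(x, y) = -x**2 - 4*x*y - 2*x - 3*y**2 - 4*y + 1.
  f_x(P) = -23, f_y(P) = -38 (gradient nonzero, so P is smooth).
Step 3: tangent line at P: -23·(x − 0) + -38·(y − 3) = 0.
Expanding: -23*x - 38*y + 114 = 0.


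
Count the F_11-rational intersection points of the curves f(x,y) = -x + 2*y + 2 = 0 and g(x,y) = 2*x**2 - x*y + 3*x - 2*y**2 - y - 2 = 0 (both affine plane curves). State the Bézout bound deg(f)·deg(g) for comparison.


Common zeros: {(5, 7), (6, 2)}; count = 2; Bézout bound = 2.

deg(f) = 1, deg(g) = 2, so Bézout bound = 2.
Scan x ∈ F_11. For each x, list the y ∈ F_11 with f(x, y) ≡ 0 and those with g(x, y) ≡ 0 (mod 11); the common zeros in that column are the intersection.
  x = 0: f ≡ 0 at y ∈ {10}; g ≡ 0 at y ∈ ∅; common: ∅.
  x = 1: f ≡ 0 at y ∈ {5}; g ≡ 0 at y ∈ ∅; common: ∅.
  x = 2: f ≡ 0 at y ∈ {0}; g ≡ 0 at y ∈ ∅; common: ∅.
  x = 3: f ≡ 0 at y ∈ {6}; g ≡ 0 at y ∈ ∅; common: ∅.
  x = 4: f ≡ 0 at y ∈ {1}; g ≡ 0 at y ∈ {5, 9}; common: ∅.
  x = 5: f ≡ 0 at y ∈ {7}; g ≡ 0 at y ∈ {1, 7}; common: {7}.
  x = 6: f ≡ 0 at y ∈ {2}; g ≡ 0 at y ∈ {0, 2}; common: {2}.
  x = 7: f ≡ 0 at y ∈ {8}; g ≡ 0 at y ∈ ∅; common: ∅.
  x = 8: f ≡ 0 at y ∈ {3}; g ≡ 0 at y ∈ {5, 7}; common: ∅.
  x = 9: f ≡ 0 at y ∈ {9}; g ≡ 0 at y ∈ {0, 6}; common: ∅.
  x = 10: f ≡ 0 at y ∈ {4}; g ≡ 0 at y ∈ {2, 9}; common: ∅.
Collecting: common zeros = {(5, 7), (6, 2)}, so the count is 2.
Comparison with the Bézout bound: 2 ≤ 2 = deg(f)·deg(g), as expected for curves with no common component (the bound is attained).


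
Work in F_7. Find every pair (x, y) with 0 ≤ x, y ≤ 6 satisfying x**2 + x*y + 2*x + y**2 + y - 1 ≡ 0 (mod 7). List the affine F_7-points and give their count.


Affine F_7-points: {(2, 0), (2, 4), (3, 0), (3, 3), (6, 3), (6, 4)}; count = 6.

For each of the 49 pairs (x, y) ∈ F_7², evaluate f(x, y) mod 7. Record the zeros.
  x = 0: [0↦6, 1↦1, 2↦5, 3↦4, 4↦5, 5↦1, 6↦6]  zeros at y ∈ ∅
  x = 1: [0↦2, 1↦5, 2↦3, 3↦3, 4↦5, 5↦2, 6↦1]  zeros at y ∈ ∅
  x = 2: [0↦0, 1↦4, 2↦3, 3↦4, 4↦0, 5↦5, 6↦5]  zeros at y ∈ {0, 4}
  x = 3: [0↦0, 1↦5, 2↦5, 3↦0, 4↦4, 5↦3, 6↦4]  zeros at y ∈ {0, 3}
  x = 4: [0↦2, 1↦1, 2↦2, 3↦5, 4↦3, 5↦3, 6↦5]  zeros at y ∈ ∅
  x = 5: [0↦6, 1↦6, 2↦1, 3↦5, 4↦4, 5↦5, 6↦1]  zeros at y ∈ ∅
  x = 6: [0↦5, 1↦6, 2↦2, 3↦0, 4↦0, 5↦2, 6↦6]  zeros at y ∈ {3, 4}
Collecting zeros: affine points = {(2, 0), (2, 4), (3, 0), (3, 3), (6, 3), (6, 4)}.
Total count |C(F_7)_aff| = 6.


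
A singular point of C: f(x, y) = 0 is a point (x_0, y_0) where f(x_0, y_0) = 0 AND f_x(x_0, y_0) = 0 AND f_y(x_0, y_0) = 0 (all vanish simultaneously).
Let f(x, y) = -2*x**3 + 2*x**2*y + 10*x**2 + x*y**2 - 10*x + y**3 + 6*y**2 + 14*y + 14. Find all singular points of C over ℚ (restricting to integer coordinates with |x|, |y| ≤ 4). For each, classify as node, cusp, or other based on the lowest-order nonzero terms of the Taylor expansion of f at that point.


Singular points: {(1, -2)}; classification: cusp.

Compute partial derivatives:
  f_x = -6*x**2 + 4*x*y + 20*x + y**2 - 10.
  f_y = 2*x**2 + 2*x*y + 3*y**2 + 12*y + 14.
Scan x_0 ∈ {−4, ..., 4}. For each x_0, f_y(x_0, y) is a polynomial in y; find its integer roots y ∈ {−4, ..., 4}, then test f_x and f at those candidates.
  x = -4: f_y(-4, y) = 3*y**2 + 4*y + 46; no integer root y with |y| ≤ 4.
  x = -3: f_y(-3, y) = 3*y**2 + 6*y + 32; no integer root y with |y| ≤ 4.
  x = -2: f_y(-2, y) = 3*y**2 + 8*y + 22; no integer root y with |y| ≤ 4.
  x = -1: f_y(-1, y) = 3*y**2 + 10*y + 16; no integer root y with |y| ≤ 4.
  x = 0: f_y(0, y) = 3*y**2 + 12*y + 14; no integer root y with |y| ≤ 4.
  x = 1: f_y(1, y) = 3*y**2 + 14*y + 16; vanishes at y ∈ {-2}. (1, -2): f_x = 0, f = 0 — SINGULAR.
  x = 2: f_y(2, y) = 3*y**2 + 16*y + 22; no integer root y with |y| ≤ 4.
  x = 3: f_y(3, y) = 3*y**2 + 18*y + 32; no integer root y with |y| ≤ 4.
  x = 4: f_y(4, y) = 3*y**2 + 20*y + 46; no integer root y with |y| ≤ 4.
Only singular point on the grid: (1, -2).
Classify: substitute x = 1 + u, y = -2 + v and expand: f = -2*u**3 + 2*u**2*v + u*v**2 + v**3 + v**2.
No constant or linear terms (consistent with a singular point). Quadratic part: v**2. Cubic part: -2*u**3 + 2*u**2*v + u*v**2 + v**3.
The quadratic part v**2 is a perfect square, so there is a single (double) tangent line v = 0, i.e. y = -2. Restricting the cubic part to that line (v = 0) leaves -2*u**3 ≠ 0, so f is not divisible by v and the branch is v² ≈ 2*u**3 to lowest order — this is a cusp.
Classification: cusp.


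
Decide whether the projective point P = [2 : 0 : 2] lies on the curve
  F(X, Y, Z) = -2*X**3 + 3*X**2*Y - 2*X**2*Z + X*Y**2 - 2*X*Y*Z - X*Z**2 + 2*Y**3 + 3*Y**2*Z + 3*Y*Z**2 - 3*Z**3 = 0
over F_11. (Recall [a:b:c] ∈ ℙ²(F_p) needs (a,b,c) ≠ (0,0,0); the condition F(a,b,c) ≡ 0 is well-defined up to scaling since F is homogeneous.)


F(2,0,2) ≡ 2 (mod 11); P is NOT on the curve.

Evaluate F(2, 0, 2) term-by-term (mod 11).
  -2*X**3 ↦ -2·8·1·1 = -16
  3*X**2*Y ↦ 3·4·0·1 = 0
  -2*X**2*Z ↦ -2·4·1·2 = -16
  X*Y**2 ↦ 1·2·0·1 = 0
  -2*X*Y*Z ↦ -2·2·0·2 = 0
  -X*Z**2 ↦ -1·2·1·4 = -8
  2*Y**3 ↦ 2·1·0·1 = 0
  3*Y**2*Z ↦ 3·1·0·2 = 0
  3*Y*Z**2 ↦ 3·1·0·4 = 0
  -3*Z**3 ↦ -3·1·1·8 = -24
Sum: F(2, 0, 2) = (-16) + (0) + (-16) + (0) + (0) + (-8) + (0) + (0) + (0) + (-24) = -64.
Reducing mod 11: -64 ≡ 2 (mod 11).
Since F(a, b, c) ≡ 2 ≠ 0 (mod 11), P does NOT lie on the curve.


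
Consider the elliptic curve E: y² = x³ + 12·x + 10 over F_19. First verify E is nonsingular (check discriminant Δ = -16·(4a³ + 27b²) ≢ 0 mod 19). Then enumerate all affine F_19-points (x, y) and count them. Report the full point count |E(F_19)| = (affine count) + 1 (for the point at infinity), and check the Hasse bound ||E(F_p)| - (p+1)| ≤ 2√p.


Affine points = {(1, 2), (1, 17), (2, 2), (2, 17), (3, 4), (3, 15), (5, 9), (5, 10), (7, 0), (9, 7), (9, 12), (10, 3), (10, 16), (12, 1), (12, 18), (13, 8), (13, 11), (16, 2), (16, 17), (17, 4), (17, 15), (18, 4), (18, 15)}; affine count = 23; |E(F_19)| = 24.

Discriminant check: Δ ∝ 4a³ + 27b² = 4·12³ + 27·10² = 4·1728 + 27·100 ≡ 17 (mod 19). Nonzero ⇒ E is nonsingular.
For each x ∈ F_19, compute rhs = x³ + 12·x + 10 mod 19, then count y ∈ F_19 with y² ≡ rhs.
  x = 0: rhs = 10, matching y values: none (0 points).
  x = 1: rhs = 4, matching y values: 2, 17 (2 points).
  x = 2: rhs = 4, matching y values: 2, 17 (2 points).
  x = 3: rhs = 16, matching y values: 4, 15 (2 points).
  x = 4: rhs = 8, matching y values: none (0 points).
  x = 5: rhs = 5, matching y values: 9, 10 (2 points).
  x = 6: rhs = 13, matching y values: none (0 points).
  x = 7: rhs = 0, matching y values: 0 (1 points).
  x = 8: rhs = 10, matching y values: none (0 points).
  x = 9: rhs = 11, matching y values: 7, 12 (2 points).
  x = 10: rhs = 9, matching y values: 3, 16 (2 points).
  x = 11: rhs = 10, matching y values: none (0 points).
  x = 12: rhs = 1, matching y values: 1, 18 (2 points).
  x = 13: rhs = 7, matching y values: 8, 11 (2 points).
  x = 14: rhs = 15, matching y values: none (0 points).
  x = 15: rhs = 12, matching y values: none (0 points).
  x = 16: rhs = 4, matching y values: 2, 17 (2 points).
  x = 17: rhs = 16, matching y values: 4, 15 (2 points).
  x = 18: rhs = 16, matching y values: 4, 15 (2 points).
Total affine count: 23.
Full point count |E(F_19)| = 23 + 1 = 24.
Hasse bound: |24 − (19+1)| = |4| = 4 ≤ 2√19 ≈ 8.7178 ✓.


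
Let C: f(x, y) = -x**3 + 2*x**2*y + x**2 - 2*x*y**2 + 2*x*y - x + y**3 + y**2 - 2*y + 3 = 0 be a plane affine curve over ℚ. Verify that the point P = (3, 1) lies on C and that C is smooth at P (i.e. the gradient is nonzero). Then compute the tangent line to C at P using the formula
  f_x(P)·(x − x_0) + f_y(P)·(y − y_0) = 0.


Tangent line at P: -10*x + 15*y + 15 = 0.

Step 1: f(3, 1) = 0, so P lies on C.
Step 2: partial derivatives
  f_x(x, y) = -3*x**2 + 4*x*y + 2*x - 2*y**2 + 2*y - 1, f_y(x, y) = 2*x**2 - 4*x*y + 2*x + 3*y**2 + 2*y - 2.
  f_x(P) = -10, f_y(P) = 15 (gradient nonzero, so P is smooth).
Step 3: tangent line at P: -10·(x − 3) + 15·(y − 1) = 0.
Expanding: -10*x + 15*y + 15 = 0.


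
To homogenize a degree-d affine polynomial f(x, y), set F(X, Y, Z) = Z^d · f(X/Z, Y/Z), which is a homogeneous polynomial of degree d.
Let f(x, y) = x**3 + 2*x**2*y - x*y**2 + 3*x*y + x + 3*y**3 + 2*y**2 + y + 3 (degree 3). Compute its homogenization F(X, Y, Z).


F(X, Y, Z) = X**3 + 2*X**2*Y - X*Y**2 + 3*X*Y*Z + X*Z**2 + 3*Y**3 + 2*Y**2*Z + Y*Z**2 + 3*Z**3

deg(f) = 3.
Substitute x = X/Z, y = Y/Z into f, then multiply by Z^3.
  monomial 1·x^3·y^0 ↦ 1·X^3·Y^0·Z^0.
  monomial 2·x^2·y^1 ↦ 2·X^2·Y^1·Z^0.
  monomial -1·x^1·y^2 ↦ -1·X^1·Y^2·Z^0.
  monomial 3·x^1·y^1 ↦ 3·X^1·Y^1·Z^1.
  monomial 1·x^1·y^0 ↦ 1·X^1·Y^0·Z^2.
  monomial 3·x^0·y^3 ↦ 3·X^0·Y^3·Z^0.
  monomial 2·x^0·y^2 ↦ 2·X^0·Y^2·Z^1.
  monomial 1·x^0·y^1 ↦ 1·X^0·Y^1·Z^2.
  monomial 3·x^0·y^0 ↦ 3·X^0·Y^0·Z^3.
Collecting: F(X, Y, Z) = X**3 + 2*X**2*Y - X*Y**2 + 3*X*Y*Z + X*Z**2 + 3*Y**3 + 2*Y**2*Z + Y*Z**2 + 3*Z**3.


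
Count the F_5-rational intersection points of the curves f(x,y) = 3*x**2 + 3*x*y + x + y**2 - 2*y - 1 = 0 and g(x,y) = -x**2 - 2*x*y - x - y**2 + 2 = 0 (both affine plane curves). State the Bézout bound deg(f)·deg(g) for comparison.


Common zeros: {(1, 3)}; count = 1; Bézout bound = 4.

deg(f) = 2, deg(g) = 2, so Bézout bound = 4.
Scan x ∈ F_5. For each x, list the y ∈ F_5 with f(x, y) ≡ 0 and those with g(x, y) ≡ 0 (mod 5); the common zeros in that column are the intersection.
  x = 0: f ≡ 0 at y ∈ ∅; g ≡ 0 at y ∈ ∅; common: ∅.
  x = 1: f ≡ 0 at y ∈ {1, 3}; g ≡ 0 at y ∈ {0, 3}; common: {3}.
  x = 2: f ≡ 0 at y ∈ {2, 4}; g ≡ 0 at y ∈ {3}; common: ∅.
  x = 3: f ≡ 0 at y ∈ ∅; g ≡ 0 at y ∈ {0, 4}; common: ∅.
  x = 4: f ≡ 0 at y ∈ {2, 3}; g ≡ 0 at y ∈ ∅; common: ∅.
Collecting: common zeros = {(1, 3)}, so the count is 1.
Comparison with the Bézout bound: 1 ≤ 4 = deg(f)·deg(g), as expected for curves with no common component (the affine F_5-count falls short of the bound because intersections may lie at infinity, over extension fields, or carry multiplicity).


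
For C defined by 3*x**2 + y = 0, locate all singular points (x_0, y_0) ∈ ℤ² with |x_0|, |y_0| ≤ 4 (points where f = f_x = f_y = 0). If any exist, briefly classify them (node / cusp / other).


No singular points in the scanned grid; C is smooth there.

Compute partial derivatives:
  f_x = 6*x.
  f_y = 1.
f_y = 1 is a nonzero constant, so f_y never vanishes: no point (x, y) can satisfy f = f_x = f_y = 0. In particular no (x, y) ∈ {−4, ..., 4}² is singular; the curve is smooth.


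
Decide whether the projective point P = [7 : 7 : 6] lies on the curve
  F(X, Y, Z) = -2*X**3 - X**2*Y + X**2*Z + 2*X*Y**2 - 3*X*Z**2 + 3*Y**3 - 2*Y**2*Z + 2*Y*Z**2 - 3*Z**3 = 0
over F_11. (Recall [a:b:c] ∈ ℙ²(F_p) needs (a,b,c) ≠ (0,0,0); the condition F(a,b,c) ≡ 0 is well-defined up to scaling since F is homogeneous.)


F(7,7,6) ≡ 9 (mod 11); P is NOT on the curve.

Evaluate F(7, 7, 6) term-by-term (mod 11).
  -2*X**3 ↦ -2·343·1·1 = -686
  -X**2*Y ↦ -1·49·7·1 = -343
  X**2*Z ↦ 1·49·1·6 = 294
  2*X*Y**2 ↦ 2·7·49·1 = 686
  -3*X*Z**2 ↦ -3·7·1·36 = -756
  3*Y**3 ↦ 3·1·343·1 = 1029
  -2*Y**2*Z ↦ -2·1·49·6 = -588
  2*Y*Z**2 ↦ 2·1·7·36 = 504
  -3*Z**3 ↦ -3·1·1·216 = -648
Sum: F(7, 7, 6) = (-686) + (-343) + (294) + (686) + (-756) + (1029) + (-588) + (504) + (-648) = -508.
Reducing mod 11: -508 ≡ 9 (mod 11).
Since F(a, b, c) ≡ 9 ≠ 0 (mod 11), P does NOT lie on the curve.


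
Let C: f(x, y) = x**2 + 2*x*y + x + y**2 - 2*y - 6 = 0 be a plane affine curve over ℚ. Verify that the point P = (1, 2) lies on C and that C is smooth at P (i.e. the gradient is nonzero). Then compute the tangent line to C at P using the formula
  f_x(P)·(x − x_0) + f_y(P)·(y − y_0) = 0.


Tangent line at P: 7*x + 4*y - 15 = 0.

Step 1: f(1, 2) = 0, so P lies on C.
Step 2: partial derivatives
  f_x(x, y) = 2*x + 2*y + 1, f_y(x, y) = 2*x + 2*y - 2.
  f_x(P) = 7, f_y(P) = 4 (gradient nonzero, so P is smooth).
Step 3: tangent line at P: 7·(x − 1) + 4·(y − 2) = 0.
Expanding: 7*x + 4*y - 15 = 0.


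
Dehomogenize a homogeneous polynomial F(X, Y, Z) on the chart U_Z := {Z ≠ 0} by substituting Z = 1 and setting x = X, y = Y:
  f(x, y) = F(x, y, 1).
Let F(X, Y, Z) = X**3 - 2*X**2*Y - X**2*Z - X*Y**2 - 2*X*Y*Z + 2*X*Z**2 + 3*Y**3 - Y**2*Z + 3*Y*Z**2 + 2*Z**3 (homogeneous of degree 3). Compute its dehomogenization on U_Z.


f(x, y) = x**3 - 2*x**2*y - x**2 - x*y**2 - 2*x*y + 2*x + 3*y**3 - y**2 + 3*y + 2

On U_Z we set Z = 1. Each monomial c·X^i·Y^j·Z^k in F becomes c·x^i·y^j·1^k = c·x^i·y^j.
Substituting Z = 1: F(X, Y, 1) = x**3 - 2*x**2*y - x**2 - x*y**2 - 2*x*y + 2*x + 3*y**3 - y**2 + 3*y + 2.
Note: deg(f) ≤ deg(F) = 3; strict inequality happens when F is divisible by Z (lost terms).


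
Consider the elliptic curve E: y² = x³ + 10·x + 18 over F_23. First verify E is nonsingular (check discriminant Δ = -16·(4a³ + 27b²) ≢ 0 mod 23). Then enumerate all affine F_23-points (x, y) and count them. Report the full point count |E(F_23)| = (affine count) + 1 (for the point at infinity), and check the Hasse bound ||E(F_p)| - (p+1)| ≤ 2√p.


Affine points = {(0, 8), (0, 15), (1, 11), (1, 12), (2, 0), (3, 11), (3, 12), (5, 3), (5, 20), (6, 8), (6, 15), (8, 9), (8, 14), (9, 3), (9, 20), (12, 7), (12, 16), (14, 2), (14, 21), (15, 1), (15, 22), (17, 8), (17, 15), (18, 2), (18, 21), (19, 11), (19, 12), (21, 6), (21, 17)}; affine count = 29; |E(F_23)| = 30.

Discriminant check: Δ ∝ 4a³ + 27b² = 4·10³ + 27·18² = 4·1000 + 27·324 ≡ 6 (mod 23). Nonzero ⇒ E is nonsingular.
For each x ∈ F_23, compute rhs = x³ + 10·x + 18 mod 23, then count y ∈ F_23 with y² ≡ rhs.
  x = 0: rhs = 18, matching y values: 8, 15 (2 points).
  x = 1: rhs = 6, matching y values: 11, 12 (2 points).
  x = 2: rhs = 0, matching y values: 0 (1 points).
  x = 3: rhs = 6, matching y values: 11, 12 (2 points).
  x = 4: rhs = 7, matching y values: none (0 points).
  x = 5: rhs = 9, matching y values: 3, 20 (2 points).
  x = 6: rhs = 18, matching y values: 8, 15 (2 points).
  x = 7: rhs = 17, matching y values: none (0 points).
  x = 8: rhs = 12, matching y values: 9, 14 (2 points).
  x = 9: rhs = 9, matching y values: 3, 20 (2 points).
  x = 10: rhs = 14, matching y values: none (0 points).
  x = 11: rhs = 10, matching y values: none (0 points).
  x = 12: rhs = 3, matching y values: 7, 16 (2 points).
  x = 13: rhs = 22, matching y values: none (0 points).
  x = 14: rhs = 4, matching y values: 2, 21 (2 points).
  x = 15: rhs = 1, matching y values: 1, 22 (2 points).
  x = 16: rhs = 19, matching y values: none (0 points).
  x = 17: rhs = 18, matching y values: 8, 15 (2 points).
  x = 18: rhs = 4, matching y values: 2, 21 (2 points).
  x = 19: rhs = 6, matching y values: 11, 12 (2 points).
  x = 20: rhs = 7, matching y values: none (0 points).
  x = 21: rhs = 13, matching y values: 6, 17 (2 points).
  x = 22: rhs = 7, matching y values: none (0 points).
Total affine count: 29.
Full point count |E(F_23)| = 29 + 1 = 30.
Hasse bound: |30 − (23+1)| = |6| = 6 ≤ 2√23 ≈ 9.5917 ✓.


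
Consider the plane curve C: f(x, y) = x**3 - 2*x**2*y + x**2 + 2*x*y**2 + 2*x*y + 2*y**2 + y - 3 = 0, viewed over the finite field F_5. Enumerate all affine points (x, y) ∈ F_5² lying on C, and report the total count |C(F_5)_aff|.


Affine F_5-points: {(0, 1), (3, 1), (4, 4)}; count = 3.

For each of the 25 pairs (x, y) ∈ F_5², evaluate f(x, y) mod 5. Record the zeros.
  x = 0: [0↦2, 1↦0, 2↦2, 3↦3, 4↦3]  zeros at y ∈ {1}
  x = 1: [0↦4, 1↦4, 2↦2, 3↦3, 4↦2]  zeros at y ∈ ∅
  x = 2: [0↦4, 1↦2, 2↦2, 3↦4, 4↦3]  zeros at y ∈ ∅
  x = 3: [0↦3, 1↦0, 2↦3, 3↦2, 4↦2]  zeros at y ∈ {1}
  x = 4: [0↦2, 1↦4, 2↦1, 3↦3, 4↦0]  zeros at y ∈ {4}
Collecting zeros: affine points = {(0, 1), (3, 1), (4, 4)}.
Total count |C(F_5)_aff| = 3.


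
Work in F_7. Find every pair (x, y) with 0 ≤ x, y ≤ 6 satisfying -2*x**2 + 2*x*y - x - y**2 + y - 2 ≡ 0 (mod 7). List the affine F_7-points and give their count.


Affine F_7-points: {(0, 4)}; count = 1.

For each of the 49 pairs (x, y) ∈ F_7², evaluate f(x, y) mod 7. Record the zeros.
  x = 0: [0↦5, 1↦5, 2↦3, 3↦6, 4↦0, 5↦6, 6↦3]  zeros at y ∈ {4}
  x = 1: [0↦2, 1↦4, 2↦4, 3↦2, 4↦5, 5↦6, 6↦5]  zeros at y ∈ ∅
  x = 2: [0↦2, 1↦6, 2↦1, 3↦1, 4↦6, 5↦2, 6↦3]  zeros at y ∈ ∅
  x = 3: [0↦5, 1↦4, 2↦1, 3↦3, 4↦3, 5↦1, 6↦4]  zeros at y ∈ ∅
  x = 4: [0↦4, 1↦5, 2↦4, 3↦1, 4↦3, 5↦3, 6↦1]  zeros at y ∈ ∅
  x = 5: [0↦6, 1↦2, 2↦3, 3↦2, 4↦6, 5↦1, 6↦1]  zeros at y ∈ ∅
  x = 6: [0↦4, 1↦2, 2↦5, 3↦6, 4↦5, 5↦2, 6↦4]  zeros at y ∈ ∅
Collecting zeros: affine points = {(0, 4)}.
Total count |C(F_7)_aff| = 1.


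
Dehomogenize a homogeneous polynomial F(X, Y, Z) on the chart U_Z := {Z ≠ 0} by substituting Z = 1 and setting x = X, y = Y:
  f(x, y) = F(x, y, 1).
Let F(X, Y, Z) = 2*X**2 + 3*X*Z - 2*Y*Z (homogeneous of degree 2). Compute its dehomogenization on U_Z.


f(x, y) = 2*x**2 + 3*x - 2*y

On U_Z we set Z = 1. Each monomial c·X^i·Y^j·Z^k in F becomes c·x^i·y^j·1^k = c·x^i·y^j.
Substituting Z = 1: F(X, Y, 1) = 2*x**2 + 3*x - 2*y.
Note: deg(f) ≤ deg(F) = 2; strict inequality happens when F is divisible by Z (lost terms).


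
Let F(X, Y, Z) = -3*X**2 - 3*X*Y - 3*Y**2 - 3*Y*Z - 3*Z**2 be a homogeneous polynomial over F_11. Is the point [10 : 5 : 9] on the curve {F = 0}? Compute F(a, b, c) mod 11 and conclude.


F(10,5,9) ≡ 10 (mod 11); P is NOT on the curve.

Evaluate F(10, 5, 9) term-by-term (mod 11).
  -3*X**2 ↦ -3·100·1·1 = -300
  -3*X*Y ↦ -3·10·5·1 = -150
  -3*Y**2 ↦ -3·1·25·1 = -75
  -3*Y*Z ↦ -3·1·5·9 = -135
  -3*Z**2 ↦ -3·1·1·81 = -243
Sum: F(10, 5, 9) = (-300) + (-150) + (-75) + (-135) + (-243) = -903.
Reducing mod 11: -903 ≡ 10 (mod 11).
Since F(a, b, c) ≡ 10 ≠ 0 (mod 11), P does NOT lie on the curve.


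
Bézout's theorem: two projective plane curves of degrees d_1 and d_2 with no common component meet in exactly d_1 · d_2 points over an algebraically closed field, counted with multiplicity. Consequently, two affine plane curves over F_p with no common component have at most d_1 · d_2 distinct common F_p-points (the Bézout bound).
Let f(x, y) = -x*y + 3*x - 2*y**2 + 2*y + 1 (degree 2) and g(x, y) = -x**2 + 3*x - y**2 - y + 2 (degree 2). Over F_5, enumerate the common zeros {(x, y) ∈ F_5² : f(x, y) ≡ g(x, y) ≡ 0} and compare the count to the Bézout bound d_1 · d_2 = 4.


Common zeros: ∅; count = 0; Bézout bound = 4.

deg(f) = 2, deg(g) = 2, so Bézout bound = 4.
Scan x ∈ F_5. For each x, list the y ∈ F_5 with f(x, y) ≡ 0 and those with g(x, y) ≡ 0 (mod 5); the common zeros in that column are the intersection.
  x = 0: f ≡ 0 at y ∈ ∅; g ≡ 0 at y ∈ {1, 3}; common: ∅.
  x = 1: f ≡ 0 at y ∈ ∅; g ≡ 0 at y ∈ ∅; common: ∅.
  x = 2: f ≡ 0 at y ∈ {1, 4}; g ≡ 0 at y ∈ ∅; common: ∅.
  x = 3: f ≡ 0 at y ∈ {0, 2}; g ≡ 0 at y ∈ {1, 3}; common: ∅.
  x = 4: f ≡ 0 at y ∈ ∅; g ≡ 0 at y ∈ ∅; common: ∅.
Collecting: common zeros = ∅, so the count is 0.
Comparison with the Bézout bound: 0 ≤ 4 = deg(f)·deg(g), as expected for curves with no common component (the affine F_5-count falls short of the bound because intersections may lie at infinity, over extension fields, or carry multiplicity).


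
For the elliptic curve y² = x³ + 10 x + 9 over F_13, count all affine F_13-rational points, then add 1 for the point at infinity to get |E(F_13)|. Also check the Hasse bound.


Affine points = {(0, 3), (0, 10), (3, 1), (3, 12), (4, 3), (4, 10), (6, 5), (6, 8), (8, 4), (8, 9), (9, 3), (9, 10), (10, 2), (10, 11)}; affine count = 14; |E(F_13)| = 15.

Discriminant check: Δ ∝ 4a³ + 27b² = 4·10³ + 27·9² = 4·1000 + 27·81 ≡ 12 (mod 13). Nonzero ⇒ E is nonsingular.
For each x ∈ F_13, compute rhs = x³ + 10·x + 9 mod 13, then count y ∈ F_13 with y² ≡ rhs.
  x = 0: rhs = 9, matching y values: 3, 10 (2 points).
  x = 1: rhs = 7, matching y values: none (0 points).
  x = 2: rhs = 11, matching y values: none (0 points).
  x = 3: rhs = 1, matching y values: 1, 12 (2 points).
  x = 4: rhs = 9, matching y values: 3, 10 (2 points).
  x = 5: rhs = 2, matching y values: none (0 points).
  x = 6: rhs = 12, matching y values: 5, 8 (2 points).
  x = 7: rhs = 6, matching y values: none (0 points).
  x = 8: rhs = 3, matching y values: 4, 9 (2 points).
  x = 9: rhs = 9, matching y values: 3, 10 (2 points).
  x = 10: rhs = 4, matching y values: 2, 11 (2 points).
  x = 11: rhs = 7, matching y values: none (0 points).
  x = 12: rhs = 11, matching y values: none (0 points).
Total affine count: 14.
Full point count |E(F_13)| = 14 + 1 = 15.
Hasse bound: |15 − (13+1)| = |1| = 1 ≤ 2√13 ≈ 7.2111 ✓.


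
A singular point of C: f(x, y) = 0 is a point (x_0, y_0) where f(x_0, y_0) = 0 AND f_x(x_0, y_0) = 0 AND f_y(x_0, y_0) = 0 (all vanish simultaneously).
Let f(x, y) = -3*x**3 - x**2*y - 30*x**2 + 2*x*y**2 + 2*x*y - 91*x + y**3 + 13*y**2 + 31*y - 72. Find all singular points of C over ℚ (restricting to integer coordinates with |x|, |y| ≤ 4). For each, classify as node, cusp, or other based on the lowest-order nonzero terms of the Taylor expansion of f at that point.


Singular points: {(-3, -2)}; classification: node.

Compute partial derivatives:
  f_x = -9*x**2 - 2*x*y - 60*x + 2*y**2 + 2*y - 91.
  f_y = -x**2 + 4*x*y + 2*x + 3*y**2 + 26*y + 31.
Scan x_0 ∈ {−4, ..., 4}. For each x_0, f_y(x_0, y) is a polynomial in y; find its integer roots y ∈ {−4, ..., 4}, then test f_x and f at those candidates.
  x = -4: f_y(-4, y) = 3*y**2 + 10*y + 7; vanishes at y ∈ {-1}. (-4, -1): f_x = -3 ≠ 0.
  x = -3: f_y(-3, y) = 3*y**2 + 14*y + 16; vanishes at y ∈ {-2}. (-3, -2): f_x = 0, f = 0 — SINGULAR.
  x = -2: f_y(-2, y) = 3*y**2 + 18*y + 23; no integer root y with |y| ≤ 4.
  x = -1: f_y(-1, y) = 3*y**2 + 22*y + 28; no integer root y with |y| ≤ 4.
  x = 0: f_y(0, y) = 3*y**2 + 26*y + 31; no integer root y with |y| ≤ 4.
  x = 1: f_y(1, y) = 3*y**2 + 30*y + 32; no integer root y with |y| ≤ 4.
  x = 2: f_y(2, y) = 3*y**2 + 34*y + 31; vanishes at y ∈ {-1}. (2, -1): f_x = -243 ≠ 0.
  x = 3: f_y(3, y) = 3*y**2 + 38*y + 28; no integer root y with |y| ≤ 4.
  x = 4: f_y(4, y) = 3*y**2 + 42*y + 23; no integer root y with |y| ≤ 4.
Only singular point on the grid: (-3, -2).
Classify: substitute x = -3 + u, y = -2 + v and expand: f = -3*u**3 - u**2*v - u**2 + 2*u*v**2 + v**3 + v**2.
No constant or linear terms (consistent with a singular point). Quadratic part: -u**2 + v**2. Cubic part: -3*u**3 - u**2*v + 2*u*v**2 + v**3.
The quadratic part v**2 - u**2 = (v − u)(v + u) splits into two distinct linear factors, so there are two distinct tangent lines y − -2 = ±(x − -3) — this is a node (ordinary double point).
Classification: node.


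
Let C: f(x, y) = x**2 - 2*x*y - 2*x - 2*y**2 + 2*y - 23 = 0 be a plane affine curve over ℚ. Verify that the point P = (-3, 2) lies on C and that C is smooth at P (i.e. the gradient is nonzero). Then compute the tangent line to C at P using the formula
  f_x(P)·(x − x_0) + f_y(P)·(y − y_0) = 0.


Tangent line at P: -12*x - 36 = 0.

Step 1: f(-3, 2) = 0, so P lies on C.
Step 2: partial derivatives
  f_x(x, y) = 2*x - 2*y - 2, f_y(x, y) = -2*x - 4*y + 2.
  f_x(P) = -12, f_y(P) = 0 (gradient nonzero, so P is smooth).
Step 3: tangent line at P: -12·(x − -3) + 0·(y − 2) = 0.
Expanding: -12*x - 36 = 0.


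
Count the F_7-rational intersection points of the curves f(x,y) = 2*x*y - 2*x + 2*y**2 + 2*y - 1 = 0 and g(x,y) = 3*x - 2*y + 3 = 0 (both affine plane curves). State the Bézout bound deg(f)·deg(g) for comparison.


Common zeros: {(4, 4), (5, 2)}; count = 2; Bézout bound = 2.

deg(f) = 2, deg(g) = 1, so Bézout bound = 2.
Scan x ∈ F_7. For each x, list the y ∈ F_7 with f(x, y) ≡ 0 and those with g(x, y) ≡ 0 (mod 7); the common zeros in that column are the intersection.
  x = 0: f ≡ 0 at y ∈ ∅; g ≡ 0 at y ∈ {5}; common: ∅.
  x = 1: f ≡ 0 at y ∈ ∅; g ≡ 0 at y ∈ {3}; common: ∅.
  x = 2: f ≡ 0 at y ∈ ∅; g ≡ 0 at y ∈ {1}; common: ∅.
  x = 3: f ≡ 0 at y ∈ {0, 3}; g ≡ 0 at y ∈ {6}; common: ∅.
  x = 4: f ≡ 0 at y ∈ {4, 5}; g ≡ 0 at y ∈ {4}; common: {4}.
  x = 5: f ≡ 0 at y ∈ {2, 6}; g ≡ 0 at y ∈ {2}; common: {2}.
  x = 6: f ≡ 0 at y ∈ ∅; g ≡ 0 at y ∈ {0}; common: ∅.
Collecting: common zeros = {(4, 4), (5, 2)}, so the count is 2.
Comparison with the Bézout bound: 2 ≤ 2 = deg(f)·deg(g), as expected for curves with no common component (the bound is attained).


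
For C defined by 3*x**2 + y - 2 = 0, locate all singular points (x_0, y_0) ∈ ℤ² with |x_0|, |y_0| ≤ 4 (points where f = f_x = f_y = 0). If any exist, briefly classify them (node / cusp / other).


No singular points in the scanned grid; C is smooth there.

Compute partial derivatives:
  f_x = 6*x.
  f_y = 1.
f_y = 1 is a nonzero constant, so f_y never vanishes: no point (x, y) can satisfy f = f_x = f_y = 0. In particular no (x, y) ∈ {−4, ..., 4}² is singular; the curve is smooth.


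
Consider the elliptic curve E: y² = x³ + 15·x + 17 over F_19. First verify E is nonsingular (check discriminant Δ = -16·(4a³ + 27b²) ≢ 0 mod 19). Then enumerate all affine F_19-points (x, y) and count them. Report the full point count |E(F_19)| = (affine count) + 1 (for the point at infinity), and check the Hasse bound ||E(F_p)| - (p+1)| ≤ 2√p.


Affine points = {(0, 6), (0, 13), (2, 6), (2, 13), (6, 0), (7, 3), (7, 16), (9, 8), (9, 11), (12, 5), (12, 14), (14, 8), (14, 11), (15, 8), (15, 11), (17, 6), (17, 13), (18, 1), (18, 18)}; affine count = 19; |E(F_19)| = 20.

Discriminant check: Δ ∝ 4a³ + 27b² = 4·15³ + 27·17² = 4·3375 + 27·289 ≡ 4 (mod 19). Nonzero ⇒ E is nonsingular.
For each x ∈ F_19, compute rhs = x³ + 15·x + 17 mod 19, then count y ∈ F_19 with y² ≡ rhs.
  x = 0: rhs = 17, matching y values: 6, 13 (2 points).
  x = 1: rhs = 14, matching y values: none (0 points).
  x = 2: rhs = 17, matching y values: 6, 13 (2 points).
  x = 3: rhs = 13, matching y values: none (0 points).
  x = 4: rhs = 8, matching y values: none (0 points).
  x = 5: rhs = 8, matching y values: none (0 points).
  x = 6: rhs = 0, matching y values: 0 (1 points).
  x = 7: rhs = 9, matching y values: 3, 16 (2 points).
  x = 8: rhs = 3, matching y values: none (0 points).
  x = 9: rhs = 7, matching y values: 8, 11 (2 points).
  x = 10: rhs = 8, matching y values: none (0 points).
  x = 11: rhs = 12, matching y values: none (0 points).
  x = 12: rhs = 6, matching y values: 5, 14 (2 points).
  x = 13: rhs = 15, matching y values: none (0 points).
  x = 14: rhs = 7, matching y values: 8, 11 (2 points).
  x = 15: rhs = 7, matching y values: 8, 11 (2 points).
  x = 16: rhs = 2, matching y values: none (0 points).
  x = 17: rhs = 17, matching y values: 6, 13 (2 points).
  x = 18: rhs = 1, matching y values: 1, 18 (2 points).
Total affine count: 19.
Full point count |E(F_19)| = 19 + 1 = 20.
Hasse bound: |20 − (19+1)| = |0| = 0 ≤ 2√19 ≈ 8.7178 ✓.


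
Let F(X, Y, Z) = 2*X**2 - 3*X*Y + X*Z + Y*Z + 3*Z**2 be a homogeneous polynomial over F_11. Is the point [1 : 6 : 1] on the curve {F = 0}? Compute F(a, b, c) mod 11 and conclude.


F(1,6,1) ≡ 5 (mod 11); P is NOT on the curve.

Evaluate F(1, 6, 1) term-by-term (mod 11).
  2*X**2 ↦ 2·1·1·1 = 2
  -3*X*Y ↦ -3·1·6·1 = -18
  X*Z ↦ 1·1·1·1 = 1
  Y*Z ↦ 1·1·6·1 = 6
  3*Z**2 ↦ 3·1·1·1 = 3
Sum: F(1, 6, 1) = (2) + (-18) + (1) + (6) + (3) = -6.
Reducing mod 11: -6 ≡ 5 (mod 11).
Since F(a, b, c) ≡ 5 ≠ 0 (mod 11), P does NOT lie on the curve.


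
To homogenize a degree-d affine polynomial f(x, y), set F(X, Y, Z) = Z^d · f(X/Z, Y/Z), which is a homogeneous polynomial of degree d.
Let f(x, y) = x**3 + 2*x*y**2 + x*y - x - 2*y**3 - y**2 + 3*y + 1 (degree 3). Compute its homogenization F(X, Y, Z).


F(X, Y, Z) = X**3 + 2*X*Y**2 + X*Y*Z - X*Z**2 - 2*Y**3 - Y**2*Z + 3*Y*Z**2 + Z**3

deg(f) = 3.
Substitute x = X/Z, y = Y/Z into f, then multiply by Z^3.
  monomial 1·x^3·y^0 ↦ 1·X^3·Y^0·Z^0.
  monomial 2·x^1·y^2 ↦ 2·X^1·Y^2·Z^0.
  monomial 1·x^1·y^1 ↦ 1·X^1·Y^1·Z^1.
  monomial -1·x^1·y^0 ↦ -1·X^1·Y^0·Z^2.
  monomial -2·x^0·y^3 ↦ -2·X^0·Y^3·Z^0.
  monomial -1·x^0·y^2 ↦ -1·X^0·Y^2·Z^1.
  monomial 3·x^0·y^1 ↦ 3·X^0·Y^1·Z^2.
  monomial 1·x^0·y^0 ↦ 1·X^0·Y^0·Z^3.
Collecting: F(X, Y, Z) = X**3 + 2*X*Y**2 + X*Y*Z - X*Z**2 - 2*Y**3 - Y**2*Z + 3*Y*Z**2 + Z**3.


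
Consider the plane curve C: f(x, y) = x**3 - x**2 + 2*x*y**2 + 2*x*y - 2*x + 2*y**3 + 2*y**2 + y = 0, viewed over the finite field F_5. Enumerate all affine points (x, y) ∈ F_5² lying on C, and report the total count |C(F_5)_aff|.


Affine F_5-points: {(0, 0), (0, 1), (0, 3), (2, 0), (2, 2), (4, 0)}; count = 6.

For each of the 25 pairs (x, y) ∈ F_5², evaluate f(x, y) mod 5. Record the zeros.
  x = 0: [0↦0, 1↦0, 2↦1, 3↦0, 4↦4]  zeros at y ∈ {0, 1, 3}
  x = 1: [0↦3, 1↦2, 2↦1, 3↦2, 4↦2]  zeros at y ∈ ∅
  x = 2: [0↦0, 1↦3, 2↦0, 3↦3, 4↦4]  zeros at y ∈ {0, 2}
  x = 3: [0↦2, 1↦4, 2↦4, 3↦4, 4↦1]  zeros at y ∈ ∅
  x = 4: [0↦0, 1↦1, 2↦4, 3↦1, 4↦4]  zeros at y ∈ {0}
Collecting zeros: affine points = {(0, 0), (0, 1), (0, 3), (2, 0), (2, 2), (4, 0)}.
Total count |C(F_5)_aff| = 6.


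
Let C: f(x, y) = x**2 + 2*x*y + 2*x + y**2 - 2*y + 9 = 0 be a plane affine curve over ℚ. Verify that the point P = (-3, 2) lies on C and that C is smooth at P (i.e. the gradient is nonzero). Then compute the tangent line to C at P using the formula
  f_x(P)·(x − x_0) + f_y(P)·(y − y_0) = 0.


Tangent line at P: 8 - 4*y = 0.

Step 1: f(-3, 2) = 0, so P lies on C.
Step 2: partial derivatives
  f_x(x, y) = 2*x + 2*y + 2, f_y(x, y) = 2*x + 2*y - 2.
  f_x(P) = 0, f_y(P) = -4 (gradient nonzero, so P is smooth).
Step 3: tangent line at P: 0·(x − -3) + -4·(y − 2) = 0.
Expanding: 8 - 4*y = 0.


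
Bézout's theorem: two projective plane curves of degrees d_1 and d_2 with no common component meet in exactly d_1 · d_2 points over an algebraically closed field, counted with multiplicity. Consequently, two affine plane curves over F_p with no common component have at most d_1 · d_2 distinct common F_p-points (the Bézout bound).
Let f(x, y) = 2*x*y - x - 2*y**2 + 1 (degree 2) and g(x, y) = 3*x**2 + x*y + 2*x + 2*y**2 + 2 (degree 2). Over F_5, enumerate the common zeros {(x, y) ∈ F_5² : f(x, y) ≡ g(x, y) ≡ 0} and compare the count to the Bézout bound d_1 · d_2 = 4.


Common zeros: {(1, 1)}; count = 1; Bézout bound = 4.

deg(f) = 2, deg(g) = 2, so Bézout bound = 4.
Scan x ∈ F_5. For each x, list the y ∈ F_5 with f(x, y) ≡ 0 and those with g(x, y) ≡ 0 (mod 5); the common zeros in that column are the intersection.
  x = 0: f ≡ 0 at y ∈ ∅; g ≡ 0 at y ∈ {2, 3}; common: ∅.
  x = 1: f ≡ 0 at y ∈ {0, 1}; g ≡ 0 at y ∈ {1}; common: {1}.
  x = 2: f ≡ 0 at y ∈ ∅; g ≡ 0 at y ∈ {2}; common: ∅.
  x = 3: f ≡ 0 at y ∈ {4}; g ≡ 0 at y ∈ {0, 1}; common: ∅.
  x = 4: f ≡ 0 at y ∈ {2}; g ≡ 0 at y ∈ ∅; common: ∅.
Collecting: common zeros = {(1, 1)}, so the count is 1.
Comparison with the Bézout bound: 1 ≤ 4 = deg(f)·deg(g), as expected for curves with no common component (the affine F_5-count falls short of the bound because intersections may lie at infinity, over extension fields, or carry multiplicity).


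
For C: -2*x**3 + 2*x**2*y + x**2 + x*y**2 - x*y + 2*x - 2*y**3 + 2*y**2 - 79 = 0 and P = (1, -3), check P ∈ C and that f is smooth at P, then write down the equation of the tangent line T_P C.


Tangent line at P: -2*x - 71*y - 211 = 0.

Step 1: f(1, -3) = 0, so P lies on C.
Step 2: partial derivatives
  f_x(x, y) = -6*x**2 + 4*x*y + 2*x + y**2 - y + 2, f_y(x, y) = 2*x**2 + 2*x*y - x - 6*y**2 + 4*y.
  f_x(P) = -2, f_y(P) = -71 (gradient nonzero, so P is smooth).
Step 3: tangent line at P: -2·(x − 1) + -71·(y − -3) = 0.
Expanding: -2*x - 71*y - 211 = 0.


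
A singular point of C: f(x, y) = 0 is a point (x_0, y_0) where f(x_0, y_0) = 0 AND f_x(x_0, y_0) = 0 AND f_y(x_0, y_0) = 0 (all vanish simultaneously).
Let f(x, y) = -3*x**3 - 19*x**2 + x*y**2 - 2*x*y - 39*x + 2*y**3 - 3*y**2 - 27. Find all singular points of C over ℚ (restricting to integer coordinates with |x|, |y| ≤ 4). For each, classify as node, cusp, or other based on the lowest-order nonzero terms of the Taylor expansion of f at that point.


Singular points: {(-2, 1)}; classification: node.

Compute partial derivatives:
  f_x = -9*x**2 - 38*x + y**2 - 2*y - 39.
  f_y = 2*x*y - 2*x + 6*y**2 - 6*y.
Scan x_0 ∈ {−4, ..., 4}. For each x_0, f_y(x_0, y) is a polynomial in y; find its integer roots y ∈ {−4, ..., 4}, then test f_x and f at those candidates.
  x = -4: f_y(-4, y) = 6*y**2 - 14*y + 8; vanishes at y ∈ {1}. (-4, 1): f_x = -32 ≠ 0.
  x = -3: f_y(-3, y) = 6*y**2 - 12*y + 6; vanishes at y ∈ {1}. (-3, 1): f_x = -7 ≠ 0.
  x = -2: f_y(-2, y) = 6*y**2 - 10*y + 4; vanishes at y ∈ {1}. (-2, 1): f_x = 0, f = 0 — SINGULAR.
  x = -1: f_y(-1, y) = 6*y**2 - 8*y + 2; vanishes at y ∈ {1}. (-1, 1): f_x = -11 ≠ 0.
  x = 0: f_y(0, y) = 6*y**2 - 6*y; vanishes at y ∈ {0, 1}. (0, 0): f_x = -39 ≠ 0; (0, 1): f_x = -40 ≠ 0.
  x = 1: f_y(1, y) = 6*y**2 - 4*y - 2; vanishes at y ∈ {1}. (1, 1): f_x = -87 ≠ 0.
  x = 2: f_y(2, y) = 6*y**2 - 2*y - 4; vanishes at y ∈ {1}. (2, 1): f_x = -152 ≠ 0.
  x = 3: f_y(3, y) = 6*y**2 - 6; vanishes at y ∈ {-1, 1}. (3, -1): f_x = -231 ≠ 0; (3, 1): f_x = -235 ≠ 0.
  x = 4: f_y(4, y) = 6*y**2 + 2*y - 8; vanishes at y ∈ {1}. (4, 1): f_x = -336 ≠ 0.
Only singular point on the grid: (-2, 1).
Classify: substitute x = -2 + u, y = 1 + v and expand: f = -3*u**3 - u**2 + u*v**2 + 2*v**3 + v**2.
No constant or linear terms (consistent with a singular point). Quadratic part: -u**2 + v**2. Cubic part: -3*u**3 + u*v**2 + 2*v**3.
The quadratic part v**2 - u**2 = (v − u)(v + u) splits into two distinct linear factors, so there are two distinct tangent lines y − 1 = ±(x − -2) — this is a node (ordinary double point).
Classification: node.


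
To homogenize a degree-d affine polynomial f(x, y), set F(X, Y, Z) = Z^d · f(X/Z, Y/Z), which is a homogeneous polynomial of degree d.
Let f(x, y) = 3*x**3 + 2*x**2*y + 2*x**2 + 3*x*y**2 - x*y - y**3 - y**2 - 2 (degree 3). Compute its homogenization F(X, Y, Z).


F(X, Y, Z) = 3*X**3 + 2*X**2*Y + 2*X**2*Z + 3*X*Y**2 - X*Y*Z - Y**3 - Y**2*Z - 2*Z**3

deg(f) = 3.
Substitute x = X/Z, y = Y/Z into f, then multiply by Z^3.
  monomial 3·x^3·y^0 ↦ 3·X^3·Y^0·Z^0.
  monomial 2·x^2·y^1 ↦ 2·X^2·Y^1·Z^0.
  monomial 2·x^2·y^0 ↦ 2·X^2·Y^0·Z^1.
  monomial 3·x^1·y^2 ↦ 3·X^1·Y^2·Z^0.
  monomial -1·x^1·y^1 ↦ -1·X^1·Y^1·Z^1.
  monomial -1·x^0·y^3 ↦ -1·X^0·Y^3·Z^0.
  monomial -1·x^0·y^2 ↦ -1·X^0·Y^2·Z^1.
  monomial -2·x^0·y^0 ↦ -2·X^0·Y^0·Z^3.
Collecting: F(X, Y, Z) = 3*X**3 + 2*X**2*Y + 2*X**2*Z + 3*X*Y**2 - X*Y*Z - Y**3 - Y**2*Z - 2*Z**3.


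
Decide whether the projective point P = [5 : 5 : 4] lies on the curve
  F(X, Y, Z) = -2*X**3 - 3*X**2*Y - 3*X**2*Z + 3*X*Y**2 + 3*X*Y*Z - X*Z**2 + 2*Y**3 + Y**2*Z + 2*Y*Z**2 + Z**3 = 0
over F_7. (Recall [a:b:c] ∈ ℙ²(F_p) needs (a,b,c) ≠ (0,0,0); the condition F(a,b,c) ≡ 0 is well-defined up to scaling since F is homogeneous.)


F(5,5,4) ≡ 6 (mod 7); P is NOT on the curve.

Evaluate F(5, 5, 4) term-by-term (mod 7).
  -2*X**3 ↦ -2·125·1·1 = -250
  -3*X**2*Y ↦ -3·25·5·1 = -375
  -3*X**2*Z ↦ -3·25·1·4 = -300
  3*X*Y**2 ↦ 3·5·25·1 = 375
  3*X*Y*Z ↦ 3·5·5·4 = 300
  -X*Z**2 ↦ -1·5·1·16 = -80
  2*Y**3 ↦ 2·1·125·1 = 250
  Y**2*Z ↦ 1·1·25·4 = 100
  2*Y*Z**2 ↦ 2·1·5·16 = 160
  Z**3 ↦ 1·1·1·64 = 64
Sum: F(5, 5, 4) = (-250) + (-375) + (-300) + (375) + (300) + (-80) + (250) + (100) + (160) + (64) = 244.
Reducing mod 7: 244 ≡ 6 (mod 7).
Since F(a, b, c) ≡ 6 ≠ 0 (mod 7), P does NOT lie on the curve.
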